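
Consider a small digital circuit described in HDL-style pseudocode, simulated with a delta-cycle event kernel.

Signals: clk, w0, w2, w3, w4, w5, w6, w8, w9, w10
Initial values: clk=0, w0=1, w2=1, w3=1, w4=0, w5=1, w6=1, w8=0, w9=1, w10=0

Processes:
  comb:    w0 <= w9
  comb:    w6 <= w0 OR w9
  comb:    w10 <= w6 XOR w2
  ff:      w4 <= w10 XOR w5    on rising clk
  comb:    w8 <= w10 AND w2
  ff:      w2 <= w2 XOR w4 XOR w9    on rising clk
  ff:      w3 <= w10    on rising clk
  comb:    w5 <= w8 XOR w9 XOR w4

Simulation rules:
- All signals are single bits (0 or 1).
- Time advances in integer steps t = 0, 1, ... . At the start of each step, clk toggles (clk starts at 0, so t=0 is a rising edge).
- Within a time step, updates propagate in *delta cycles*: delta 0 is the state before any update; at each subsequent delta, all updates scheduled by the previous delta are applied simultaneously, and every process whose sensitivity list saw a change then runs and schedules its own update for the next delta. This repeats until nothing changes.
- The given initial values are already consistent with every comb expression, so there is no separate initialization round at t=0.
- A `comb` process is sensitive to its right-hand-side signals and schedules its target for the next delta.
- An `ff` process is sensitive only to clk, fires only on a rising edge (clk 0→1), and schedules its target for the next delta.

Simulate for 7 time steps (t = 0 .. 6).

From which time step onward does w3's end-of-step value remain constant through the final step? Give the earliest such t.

2

t=0 Δ0: w2=1 w9=1 w3=1 w4=0 w0=1 w8=0 w6=1 clk=0 w5=1 w10=0
  Δ1: clk:0→1
  Δ2: w2:1→0, w3:1→0, w4:0→1
  Δ3: w5:1→0, w10:0→1
  (3Δ to stable)
t=1 Δ0: w2=0 w9=1 w3=0 w4=1 w0=1 w8=0 w6=1 clk=1 w5=0 w10=1
  Δ1: clk:1→0
  (1Δ to stable)
t=2 Δ0: w2=0 w9=1 w3=0 w4=1 w0=1 w8=0 w6=1 clk=0 w5=0 w10=1
  Δ1: clk:0→1
  Δ2: w3:0→1
  (2Δ to stable)
t=3 Δ0: w2=0 w9=1 w3=1 w4=1 w0=1 w8=0 w6=1 clk=1 w5=0 w10=1
  Δ1: clk:1→0
  (1Δ to stable)
t=4 Δ0: w2=0 w9=1 w3=1 w4=1 w0=1 w8=0 w6=1 clk=0 w5=0 w10=1
  Δ1: clk:0→1
  (1Δ to stable)
t=5 Δ0: w2=0 w9=1 w3=1 w4=1 w0=1 w8=0 w6=1 clk=1 w5=0 w10=1
  Δ1: clk:1→0
  (1Δ to stable)
t=6 Δ0: w2=0 w9=1 w3=1 w4=1 w0=1 w8=0 w6=1 clk=0 w5=0 w10=1
  Δ1: clk:0→1
  (1Δ to stable)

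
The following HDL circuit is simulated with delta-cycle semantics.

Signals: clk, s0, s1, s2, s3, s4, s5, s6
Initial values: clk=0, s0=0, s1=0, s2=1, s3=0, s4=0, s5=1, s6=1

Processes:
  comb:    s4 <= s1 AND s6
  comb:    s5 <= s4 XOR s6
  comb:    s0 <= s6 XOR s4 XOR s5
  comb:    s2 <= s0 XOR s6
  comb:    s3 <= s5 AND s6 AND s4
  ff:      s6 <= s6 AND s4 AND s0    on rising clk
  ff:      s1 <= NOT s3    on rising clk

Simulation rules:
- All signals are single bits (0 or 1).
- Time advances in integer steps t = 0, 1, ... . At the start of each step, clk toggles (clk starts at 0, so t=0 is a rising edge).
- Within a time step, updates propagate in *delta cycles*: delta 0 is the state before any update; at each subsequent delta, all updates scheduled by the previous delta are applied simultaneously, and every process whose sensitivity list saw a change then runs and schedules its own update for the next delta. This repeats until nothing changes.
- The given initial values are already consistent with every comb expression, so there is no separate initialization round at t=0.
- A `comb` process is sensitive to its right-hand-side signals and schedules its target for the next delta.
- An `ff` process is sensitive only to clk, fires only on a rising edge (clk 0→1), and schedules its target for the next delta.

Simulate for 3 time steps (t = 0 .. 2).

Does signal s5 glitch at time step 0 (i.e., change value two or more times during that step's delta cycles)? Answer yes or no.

no

t=0 Δ0: s5=1 s2=1 s6=1 s1=0 s4=0 s0=0 clk=0 s3=0
  Δ1: clk:0→1
  Δ2: s6:1→0, s1:0→1
  Δ3: s5:1→0, s2:1→0, s0:0→1
  Δ4: s2:0→1, s0:1→0
  Δ5: s2:1→0
  (5Δ to stable)
t=1 Δ0: s5=0 s2=0 s6=0 s1=1 s4=0 s0=0 clk=1 s3=0
  Δ1: clk:1→0
  (1Δ to stable)
t=2 Δ0: s5=0 s2=0 s6=0 s1=1 s4=0 s0=0 clk=0 s3=0
  Δ1: clk:0→1
  (1Δ to stable)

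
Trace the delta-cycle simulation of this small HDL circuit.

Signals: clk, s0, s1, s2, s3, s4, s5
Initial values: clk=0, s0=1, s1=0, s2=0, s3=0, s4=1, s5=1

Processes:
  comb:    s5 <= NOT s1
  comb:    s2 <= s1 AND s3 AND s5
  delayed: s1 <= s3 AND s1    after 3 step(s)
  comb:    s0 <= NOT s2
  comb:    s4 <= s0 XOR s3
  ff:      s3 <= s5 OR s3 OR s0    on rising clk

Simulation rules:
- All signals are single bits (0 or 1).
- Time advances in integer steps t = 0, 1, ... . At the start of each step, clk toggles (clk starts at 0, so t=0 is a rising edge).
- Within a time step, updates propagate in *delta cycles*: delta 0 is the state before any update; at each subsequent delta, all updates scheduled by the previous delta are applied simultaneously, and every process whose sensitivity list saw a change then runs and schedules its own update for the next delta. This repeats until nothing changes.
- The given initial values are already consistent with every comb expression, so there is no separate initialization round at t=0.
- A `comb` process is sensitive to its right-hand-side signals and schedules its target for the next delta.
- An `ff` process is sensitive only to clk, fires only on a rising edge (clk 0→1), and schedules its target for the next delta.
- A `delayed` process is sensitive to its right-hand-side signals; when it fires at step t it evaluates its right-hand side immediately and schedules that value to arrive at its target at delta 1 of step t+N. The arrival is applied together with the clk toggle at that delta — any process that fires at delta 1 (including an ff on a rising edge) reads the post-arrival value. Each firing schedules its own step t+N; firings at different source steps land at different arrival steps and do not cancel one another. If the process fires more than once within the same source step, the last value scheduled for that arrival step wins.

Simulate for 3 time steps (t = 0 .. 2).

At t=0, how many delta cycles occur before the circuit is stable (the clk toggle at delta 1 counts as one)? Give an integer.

t=0 Δ0: s5=1 s1=0 s3=0 clk=0 s2=0 s0=1 s4=1
  Δ1: clk:0→1
  Δ2: s3:0→1
  Δ3: s4:1→0
  (3Δ to stable)
t=1 Δ0: s5=1 s1=0 s3=1 clk=1 s2=0 s0=1 s4=0
  Δ1: clk:1→0
  (1Δ to stable)
t=2 Δ0: s5=1 s1=0 s3=1 clk=0 s2=0 s0=1 s4=0
  Δ1: clk:0→1
  (1Δ to stable)

3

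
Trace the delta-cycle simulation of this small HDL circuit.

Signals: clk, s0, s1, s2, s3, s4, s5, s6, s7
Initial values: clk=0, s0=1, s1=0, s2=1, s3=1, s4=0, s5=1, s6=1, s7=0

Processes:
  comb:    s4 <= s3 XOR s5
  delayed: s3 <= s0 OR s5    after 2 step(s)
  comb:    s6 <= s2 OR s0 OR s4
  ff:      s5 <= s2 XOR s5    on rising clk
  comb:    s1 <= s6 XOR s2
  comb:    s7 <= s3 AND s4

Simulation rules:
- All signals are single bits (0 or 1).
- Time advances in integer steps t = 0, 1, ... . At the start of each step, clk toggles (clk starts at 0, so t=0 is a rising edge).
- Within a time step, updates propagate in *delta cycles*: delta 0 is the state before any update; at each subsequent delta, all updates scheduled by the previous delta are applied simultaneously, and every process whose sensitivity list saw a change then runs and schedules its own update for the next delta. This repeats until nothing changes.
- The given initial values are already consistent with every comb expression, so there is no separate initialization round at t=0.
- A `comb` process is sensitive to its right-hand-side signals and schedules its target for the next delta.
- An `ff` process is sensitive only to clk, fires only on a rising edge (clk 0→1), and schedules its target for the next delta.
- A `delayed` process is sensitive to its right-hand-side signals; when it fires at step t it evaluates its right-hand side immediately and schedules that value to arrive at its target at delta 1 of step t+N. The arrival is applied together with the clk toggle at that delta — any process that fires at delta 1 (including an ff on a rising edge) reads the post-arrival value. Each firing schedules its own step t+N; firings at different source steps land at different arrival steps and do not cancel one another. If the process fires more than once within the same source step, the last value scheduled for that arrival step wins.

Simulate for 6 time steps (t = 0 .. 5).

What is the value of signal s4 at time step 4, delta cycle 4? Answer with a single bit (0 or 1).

[bits: clk,s5,s4,s0,s2,s1,s6,s3,s7]
t=0: Δ0=010110110 Δ1=110110110 Δ2=100110110 Δ3=101110110 Δ4=101110111 | 4Δ
t=1: Δ0=101110111 Δ1=001110111 | 1Δ
t=2: Δ0=001110111 Δ1=101110111 Δ2=111110111 Δ3=110110111 Δ4=110110110 | 4Δ
t=3: Δ0=110110110 Δ1=010110110 | 1Δ
t=4: Δ0=010110110 Δ1=110110110 Δ2=100110110 Δ3=101110110 Δ4=101110111 | 4Δ
t=5: Δ0=101110111 Δ1=001110111 | 1Δ

1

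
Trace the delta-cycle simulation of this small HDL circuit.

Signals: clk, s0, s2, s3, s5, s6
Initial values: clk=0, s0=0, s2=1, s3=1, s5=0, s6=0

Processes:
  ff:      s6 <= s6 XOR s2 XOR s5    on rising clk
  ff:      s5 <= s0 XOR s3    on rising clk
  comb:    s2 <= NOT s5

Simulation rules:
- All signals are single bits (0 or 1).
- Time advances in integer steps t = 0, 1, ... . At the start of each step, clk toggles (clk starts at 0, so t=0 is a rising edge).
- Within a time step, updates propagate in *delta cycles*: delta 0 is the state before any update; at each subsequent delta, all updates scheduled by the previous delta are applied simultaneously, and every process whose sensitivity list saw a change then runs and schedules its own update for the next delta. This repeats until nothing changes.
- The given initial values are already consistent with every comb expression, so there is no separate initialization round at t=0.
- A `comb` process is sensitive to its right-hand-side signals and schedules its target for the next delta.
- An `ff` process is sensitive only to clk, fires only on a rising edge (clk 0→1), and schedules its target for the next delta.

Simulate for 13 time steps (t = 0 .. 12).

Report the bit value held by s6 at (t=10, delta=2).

[bits: s0,s3,clk,s5,s2,s6]
t=0: Δ0=010010 Δ1=011010 Δ2=011111 Δ3=011101 | 3Δ
t=1: Δ0=011101 Δ1=010101 | 1Δ
t=2: Δ0=010101 Δ1=011101 Δ2=011100 | 2Δ
t=3: Δ0=011100 Δ1=010100 | 1Δ
t=4: Δ0=010100 Δ1=011100 Δ2=011101 | 2Δ
t=5: Δ0=011101 Δ1=010101 | 1Δ
t=6: Δ0=010101 Δ1=011101 Δ2=011100 | 2Δ
t=7: Δ0=011100 Δ1=010100 | 1Δ
t=8: Δ0=010100 Δ1=011100 Δ2=011101 | 2Δ
t=9: Δ0=011101 Δ1=010101 | 1Δ
t=10: Δ0=010101 Δ1=011101 Δ2=011100 | 2Δ
t=11: Δ0=011100 Δ1=010100 | 1Δ
t=12: Δ0=010100 Δ1=011100 Δ2=011101 | 2Δ

0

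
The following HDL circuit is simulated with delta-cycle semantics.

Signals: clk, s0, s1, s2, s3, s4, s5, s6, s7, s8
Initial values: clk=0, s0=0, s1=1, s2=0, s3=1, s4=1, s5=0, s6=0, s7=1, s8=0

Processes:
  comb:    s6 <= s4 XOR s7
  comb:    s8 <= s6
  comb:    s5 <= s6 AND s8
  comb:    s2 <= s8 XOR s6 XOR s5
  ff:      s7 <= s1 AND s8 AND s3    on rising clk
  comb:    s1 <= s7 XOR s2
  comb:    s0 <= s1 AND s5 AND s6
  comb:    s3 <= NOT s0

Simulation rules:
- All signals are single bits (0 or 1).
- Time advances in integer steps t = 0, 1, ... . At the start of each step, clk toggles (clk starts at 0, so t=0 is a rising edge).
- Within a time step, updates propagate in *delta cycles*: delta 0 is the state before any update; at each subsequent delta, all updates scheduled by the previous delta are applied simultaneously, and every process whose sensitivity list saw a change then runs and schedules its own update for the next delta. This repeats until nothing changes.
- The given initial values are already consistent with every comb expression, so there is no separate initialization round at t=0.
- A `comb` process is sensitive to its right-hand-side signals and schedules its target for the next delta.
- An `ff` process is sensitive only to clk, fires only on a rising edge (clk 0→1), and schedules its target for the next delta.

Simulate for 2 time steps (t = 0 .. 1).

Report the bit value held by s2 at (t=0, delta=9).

t=0 Δ0: s8=0 clk=0 s5=0 s3=1 s0=0 s1=1 s4=1 s6=0 s7=1 s2=0
  Δ1: clk:0→1
  Δ2: s7:1→0
  Δ3: s1:1→0, s6:0→1
  Δ4: s8:0→1, s2:0→1
  Δ5: s5:0→1, s1:0→1, s2:1→0
  Δ6: s0:0→1, s1:1→0, s2:0→1
  Δ7: s3:1→0, s0:1→0, s1:0→1
  Δ8: s3:0→1, s0:0→1
  Δ9: s3:1→0
  (9Δ to stable)
t=1 Δ0: s8=1 clk=1 s5=1 s3=0 s0=1 s1=1 s4=1 s6=1 s7=0 s2=1
  Δ1: clk:1→0
  (1Δ to stable)

1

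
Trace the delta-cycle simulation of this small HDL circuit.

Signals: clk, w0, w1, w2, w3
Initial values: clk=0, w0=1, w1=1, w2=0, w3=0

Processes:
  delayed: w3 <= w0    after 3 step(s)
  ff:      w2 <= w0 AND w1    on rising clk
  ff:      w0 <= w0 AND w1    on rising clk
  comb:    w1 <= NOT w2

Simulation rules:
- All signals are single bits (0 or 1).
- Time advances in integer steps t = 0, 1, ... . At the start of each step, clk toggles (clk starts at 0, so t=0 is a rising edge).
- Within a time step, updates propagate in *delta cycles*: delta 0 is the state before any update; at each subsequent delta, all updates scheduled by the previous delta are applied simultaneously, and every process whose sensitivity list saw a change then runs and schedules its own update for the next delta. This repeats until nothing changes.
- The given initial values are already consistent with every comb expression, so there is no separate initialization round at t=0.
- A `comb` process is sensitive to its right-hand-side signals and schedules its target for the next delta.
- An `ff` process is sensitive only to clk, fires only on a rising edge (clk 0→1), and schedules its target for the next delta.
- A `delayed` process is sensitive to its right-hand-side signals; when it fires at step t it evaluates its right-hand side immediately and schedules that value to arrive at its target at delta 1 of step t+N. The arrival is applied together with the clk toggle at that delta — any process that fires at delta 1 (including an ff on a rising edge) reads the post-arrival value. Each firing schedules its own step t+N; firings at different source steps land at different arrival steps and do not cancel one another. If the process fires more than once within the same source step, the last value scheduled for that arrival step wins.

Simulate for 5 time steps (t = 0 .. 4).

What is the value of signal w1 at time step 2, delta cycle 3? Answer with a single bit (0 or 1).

1

t0.Δ0 w1=1 clk=0 w0=1 w3=0 w2=0
t0.Δ1 w1=1 clk=1 w0=1 w3=0 w2=0
t0.Δ2 w1=1 clk=1 w0=1 w3=0 w2=1
t0.Δ3 w1=0 clk=1 w0=1 w3=0 w2=1
t1.Δ0 w1=0 clk=1 w0=1 w3=0 w2=1
t1.Δ1 w1=0 clk=0 w0=1 w3=0 w2=1
t2.Δ0 w1=0 clk=0 w0=1 w3=0 w2=1
t2.Δ1 w1=0 clk=1 w0=1 w3=0 w2=1
t2.Δ2 w1=0 clk=1 w0=0 w3=0 w2=0
t2.Δ3 w1=1 clk=1 w0=0 w3=0 w2=0
t3.Δ0 w1=1 clk=1 w0=0 w3=0 w2=0
t3.Δ1 w1=1 clk=0 w0=0 w3=0 w2=0
t4.Δ0 w1=1 clk=0 w0=0 w3=0 w2=0
t4.Δ1 w1=1 clk=1 w0=0 w3=0 w2=0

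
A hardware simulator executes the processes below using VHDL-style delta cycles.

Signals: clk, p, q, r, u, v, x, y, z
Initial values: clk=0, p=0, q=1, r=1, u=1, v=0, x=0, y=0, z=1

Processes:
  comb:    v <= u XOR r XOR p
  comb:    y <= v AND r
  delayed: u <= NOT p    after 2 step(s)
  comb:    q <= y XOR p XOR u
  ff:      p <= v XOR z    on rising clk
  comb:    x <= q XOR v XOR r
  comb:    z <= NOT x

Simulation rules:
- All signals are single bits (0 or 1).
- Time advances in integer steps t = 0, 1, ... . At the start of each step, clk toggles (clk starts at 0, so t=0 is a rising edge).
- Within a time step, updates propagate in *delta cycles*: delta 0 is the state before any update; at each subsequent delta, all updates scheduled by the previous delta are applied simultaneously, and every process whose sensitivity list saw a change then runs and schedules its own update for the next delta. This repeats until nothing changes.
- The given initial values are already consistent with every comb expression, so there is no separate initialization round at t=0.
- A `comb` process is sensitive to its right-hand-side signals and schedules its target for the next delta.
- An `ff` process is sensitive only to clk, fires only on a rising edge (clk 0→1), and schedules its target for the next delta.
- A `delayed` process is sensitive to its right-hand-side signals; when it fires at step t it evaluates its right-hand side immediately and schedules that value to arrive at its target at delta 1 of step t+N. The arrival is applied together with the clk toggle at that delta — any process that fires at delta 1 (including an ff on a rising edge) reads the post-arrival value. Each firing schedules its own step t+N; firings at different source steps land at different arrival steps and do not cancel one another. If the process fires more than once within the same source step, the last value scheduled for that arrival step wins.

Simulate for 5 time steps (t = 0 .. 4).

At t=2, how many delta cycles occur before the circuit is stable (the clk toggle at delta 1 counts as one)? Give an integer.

t0.Δ0 y=0 u=1 v=0 clk=0 z=1 r=1 x=0 q=1 p=0
t0.Δ1 y=0 u=1 v=0 clk=1 z=1 r=1 x=0 q=1 p=0
t0.Δ2 y=0 u=1 v=0 clk=1 z=1 r=1 x=0 q=1 p=1
t0.Δ3 y=0 u=1 v=1 clk=1 z=1 r=1 x=0 q=0 p=1
t0.Δ4 y=1 u=1 v=1 clk=1 z=1 r=1 x=0 q=0 p=1
t0.Δ5 y=1 u=1 v=1 clk=1 z=1 r=1 x=0 q=1 p=1
t0.Δ6 y=1 u=1 v=1 clk=1 z=1 r=1 x=1 q=1 p=1
t0.Δ7 y=1 u=1 v=1 clk=1 z=0 r=1 x=1 q=1 p=1
t1.Δ0 y=1 u=1 v=1 clk=1 z=0 r=1 x=1 q=1 p=1
t1.Δ1 y=1 u=1 v=1 clk=0 z=0 r=1 x=1 q=1 p=1
t2.Δ0 y=1 u=1 v=1 clk=0 z=0 r=1 x=1 q=1 p=1
t2.Δ1 y=1 u=0 v=1 clk=1 z=0 r=1 x=1 q=1 p=1
t2.Δ2 y=1 u=0 v=0 clk=1 z=0 r=1 x=1 q=0 p=1
t2.Δ3 y=0 u=0 v=0 clk=1 z=0 r=1 x=1 q=0 p=1
t2.Δ4 y=0 u=0 v=0 clk=1 z=0 r=1 x=1 q=1 p=1
t2.Δ5 y=0 u=0 v=0 clk=1 z=0 r=1 x=0 q=1 p=1
t2.Δ6 y=0 u=0 v=0 clk=1 z=1 r=1 x=0 q=1 p=1
t3.Δ0 y=0 u=0 v=0 clk=1 z=1 r=1 x=0 q=1 p=1
t3.Δ1 y=0 u=0 v=0 clk=0 z=1 r=1 x=0 q=1 p=1
t4.Δ0 y=0 u=0 v=0 clk=0 z=1 r=1 x=0 q=1 p=1
t4.Δ1 y=0 u=0 v=0 clk=1 z=1 r=1 x=0 q=1 p=1

6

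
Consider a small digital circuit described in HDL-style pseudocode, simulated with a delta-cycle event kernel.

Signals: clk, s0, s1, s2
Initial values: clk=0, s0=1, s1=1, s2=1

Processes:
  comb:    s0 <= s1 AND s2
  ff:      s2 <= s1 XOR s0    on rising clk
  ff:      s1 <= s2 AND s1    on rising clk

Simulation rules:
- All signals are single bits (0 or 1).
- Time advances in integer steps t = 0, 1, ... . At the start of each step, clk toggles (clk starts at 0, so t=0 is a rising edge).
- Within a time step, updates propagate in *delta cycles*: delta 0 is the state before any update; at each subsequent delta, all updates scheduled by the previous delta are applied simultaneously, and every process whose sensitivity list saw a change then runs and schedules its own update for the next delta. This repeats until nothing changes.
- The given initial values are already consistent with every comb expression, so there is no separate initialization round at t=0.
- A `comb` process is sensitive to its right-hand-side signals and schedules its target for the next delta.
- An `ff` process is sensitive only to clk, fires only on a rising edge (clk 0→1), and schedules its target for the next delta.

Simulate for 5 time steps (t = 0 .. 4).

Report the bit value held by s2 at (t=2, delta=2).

t0.Δ0 s1=1 s0=1 clk=0 s2=1
t0.Δ1 s1=1 s0=1 clk=1 s2=1
t0.Δ2 s1=1 s0=1 clk=1 s2=0
t0.Δ3 s1=1 s0=0 clk=1 s2=0
t1.Δ0 s1=1 s0=0 clk=1 s2=0
t1.Δ1 s1=1 s0=0 clk=0 s2=0
t2.Δ0 s1=1 s0=0 clk=0 s2=0
t2.Δ1 s1=1 s0=0 clk=1 s2=0
t2.Δ2 s1=0 s0=0 clk=1 s2=1
t3.Δ0 s1=0 s0=0 clk=1 s2=1
t3.Δ1 s1=0 s0=0 clk=0 s2=1
t4.Δ0 s1=0 s0=0 clk=0 s2=1
t4.Δ1 s1=0 s0=0 clk=1 s2=1
t4.Δ2 s1=0 s0=0 clk=1 s2=0

1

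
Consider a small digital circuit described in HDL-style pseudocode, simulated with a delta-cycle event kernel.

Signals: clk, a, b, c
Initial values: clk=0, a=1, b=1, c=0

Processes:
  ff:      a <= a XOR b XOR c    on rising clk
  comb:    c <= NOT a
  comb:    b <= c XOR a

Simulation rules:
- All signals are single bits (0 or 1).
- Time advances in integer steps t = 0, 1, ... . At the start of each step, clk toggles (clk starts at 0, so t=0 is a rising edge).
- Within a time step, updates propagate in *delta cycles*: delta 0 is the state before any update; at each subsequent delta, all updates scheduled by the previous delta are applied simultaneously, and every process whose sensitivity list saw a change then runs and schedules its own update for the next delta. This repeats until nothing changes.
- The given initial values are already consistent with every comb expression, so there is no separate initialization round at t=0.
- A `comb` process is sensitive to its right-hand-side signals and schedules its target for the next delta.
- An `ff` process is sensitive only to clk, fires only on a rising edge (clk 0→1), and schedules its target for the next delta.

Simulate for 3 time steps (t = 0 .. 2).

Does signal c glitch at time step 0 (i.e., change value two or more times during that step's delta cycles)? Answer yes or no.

[bits: c,b,a,clk]
t=0: Δ0=0110 Δ1=0111 Δ2=0101 Δ3=1001 Δ4=1101 | 4Δ
t=1: Δ0=1101 Δ1=1100 | 1Δ
t=2: Δ0=1100 Δ1=1101 | 1Δ

no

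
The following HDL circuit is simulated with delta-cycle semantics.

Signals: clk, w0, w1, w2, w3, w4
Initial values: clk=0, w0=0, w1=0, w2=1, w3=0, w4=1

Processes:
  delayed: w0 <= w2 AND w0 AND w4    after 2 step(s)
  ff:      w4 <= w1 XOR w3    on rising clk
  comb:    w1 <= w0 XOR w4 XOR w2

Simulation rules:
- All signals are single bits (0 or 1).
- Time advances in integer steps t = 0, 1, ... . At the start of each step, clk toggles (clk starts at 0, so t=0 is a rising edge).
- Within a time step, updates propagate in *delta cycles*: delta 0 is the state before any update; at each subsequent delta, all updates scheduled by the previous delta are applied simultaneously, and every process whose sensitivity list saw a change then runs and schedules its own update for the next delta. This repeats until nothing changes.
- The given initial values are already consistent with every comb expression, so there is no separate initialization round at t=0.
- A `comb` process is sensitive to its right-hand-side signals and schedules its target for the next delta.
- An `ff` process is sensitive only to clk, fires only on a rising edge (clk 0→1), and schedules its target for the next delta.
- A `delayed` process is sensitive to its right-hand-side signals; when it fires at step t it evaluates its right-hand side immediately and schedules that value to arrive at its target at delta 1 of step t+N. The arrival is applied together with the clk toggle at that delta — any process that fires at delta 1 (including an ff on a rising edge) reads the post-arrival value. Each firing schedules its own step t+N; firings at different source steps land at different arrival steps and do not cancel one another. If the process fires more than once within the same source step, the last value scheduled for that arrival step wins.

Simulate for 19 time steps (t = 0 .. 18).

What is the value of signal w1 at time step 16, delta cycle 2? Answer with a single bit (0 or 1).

0

t=0 Δ0: w3=0 w1=0 w2=1 clk=0 w4=1 w0=0
  Δ1: clk:0→1
  Δ2: w4:1→0
  Δ3: w1:0→1
  (3Δ to stable)
t=1 Δ0: w3=0 w1=1 w2=1 clk=1 w4=0 w0=0
  Δ1: clk:1→0
  (1Δ to stable)
t=2 Δ0: w3=0 w1=1 w2=1 clk=0 w4=0 w0=0
  Δ1: clk:0→1
  Δ2: w4:0→1
  Δ3: w1:1→0
  (3Δ to stable)
t=3 Δ0: w3=0 w1=0 w2=1 clk=1 w4=1 w0=0
  Δ1: clk:1→0
  (1Δ to stable)
t=4 Δ0: w3=0 w1=0 w2=1 clk=0 w4=1 w0=0
  Δ1: clk:0→1
  Δ2: w4:1→0
  Δ3: w1:0→1
  (3Δ to stable)
t=5 Δ0: w3=0 w1=1 w2=1 clk=1 w4=0 w0=0
  Δ1: clk:1→0
  (1Δ to stable)
t=6 Δ0: w3=0 w1=1 w2=1 clk=0 w4=0 w0=0
  Δ1: clk:0→1
  Δ2: w4:0→1
  Δ3: w1:1→0
  (3Δ to stable)
t=7 Δ0: w3=0 w1=0 w2=1 clk=1 w4=1 w0=0
  Δ1: clk:1→0
  (1Δ to stable)
t=8 Δ0: w3=0 w1=0 w2=1 clk=0 w4=1 w0=0
  Δ1: clk:0→1
  Δ2: w4:1→0
  Δ3: w1:0→1
  (3Δ to stable)
t=9 Δ0: w3=0 w1=1 w2=1 clk=1 w4=0 w0=0
  Δ1: clk:1→0
  (1Δ to stable)
t=10 Δ0: w3=0 w1=1 w2=1 clk=0 w4=0 w0=0
  Δ1: clk:0→1
  Δ2: w4:0→1
  Δ3: w1:1→0
  (3Δ to stable)
t=11 Δ0: w3=0 w1=0 w2=1 clk=1 w4=1 w0=0
  Δ1: clk:1→0
  (1Δ to stable)
t=12 Δ0: w3=0 w1=0 w2=1 clk=0 w4=1 w0=0
  Δ1: clk:0→1
  Δ2: w4:1→0
  Δ3: w1:0→1
  (3Δ to stable)
t=13 Δ0: w3=0 w1=1 w2=1 clk=1 w4=0 w0=0
  Δ1: clk:1→0
  (1Δ to stable)
t=14 Δ0: w3=0 w1=1 w2=1 clk=0 w4=0 w0=0
  Δ1: clk:0→1
  Δ2: w4:0→1
  Δ3: w1:1→0
  (3Δ to stable)
t=15 Δ0: w3=0 w1=0 w2=1 clk=1 w4=1 w0=0
  Δ1: clk:1→0
  (1Δ to stable)
t=16 Δ0: w3=0 w1=0 w2=1 clk=0 w4=1 w0=0
  Δ1: clk:0→1
  Δ2: w4:1→0
  Δ3: w1:0→1
  (3Δ to stable)
t=17 Δ0: w3=0 w1=1 w2=1 clk=1 w4=0 w0=0
  Δ1: clk:1→0
  (1Δ to stable)
t=18 Δ0: w3=0 w1=1 w2=1 clk=0 w4=0 w0=0
  Δ1: clk:0→1
  Δ2: w4:0→1
  Δ3: w1:1→0
  (3Δ to stable)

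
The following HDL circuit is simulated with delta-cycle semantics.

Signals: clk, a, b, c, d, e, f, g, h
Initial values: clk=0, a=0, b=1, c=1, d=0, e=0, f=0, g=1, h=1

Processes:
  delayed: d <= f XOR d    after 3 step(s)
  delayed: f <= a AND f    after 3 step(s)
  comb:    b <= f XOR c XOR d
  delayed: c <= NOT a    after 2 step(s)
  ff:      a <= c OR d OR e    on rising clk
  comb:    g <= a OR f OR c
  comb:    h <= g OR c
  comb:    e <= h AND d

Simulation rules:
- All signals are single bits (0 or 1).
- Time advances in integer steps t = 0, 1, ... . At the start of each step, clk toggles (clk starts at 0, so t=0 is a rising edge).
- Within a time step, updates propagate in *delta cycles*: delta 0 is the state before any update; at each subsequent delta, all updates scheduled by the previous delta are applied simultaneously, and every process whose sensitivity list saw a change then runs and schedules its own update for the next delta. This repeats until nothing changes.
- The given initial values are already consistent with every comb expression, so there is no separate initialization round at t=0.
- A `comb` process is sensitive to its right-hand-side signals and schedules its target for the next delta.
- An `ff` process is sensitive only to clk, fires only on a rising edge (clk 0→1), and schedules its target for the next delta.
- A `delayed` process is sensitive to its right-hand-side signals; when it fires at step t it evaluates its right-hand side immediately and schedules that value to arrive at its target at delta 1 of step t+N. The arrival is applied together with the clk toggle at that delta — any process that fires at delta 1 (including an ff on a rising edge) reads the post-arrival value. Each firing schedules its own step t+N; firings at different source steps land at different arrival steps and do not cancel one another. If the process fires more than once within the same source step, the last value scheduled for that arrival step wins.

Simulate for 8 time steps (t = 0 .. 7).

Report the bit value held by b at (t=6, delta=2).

0

t0.Δ0 b=1 g=1 clk=0 d=0 a=0 h=1 c=1 e=0 f=0
t0.Δ1 b=1 g=1 clk=1 d=0 a=0 h=1 c=1 e=0 f=0
t0.Δ2 b=1 g=1 clk=1 d=0 a=1 h=1 c=1 e=0 f=0
t1.Δ0 b=1 g=1 clk=1 d=0 a=1 h=1 c=1 e=0 f=0
t1.Δ1 b=1 g=1 clk=0 d=0 a=1 h=1 c=1 e=0 f=0
t2.Δ0 b=1 g=1 clk=0 d=0 a=1 h=1 c=1 e=0 f=0
t2.Δ1 b=1 g=1 clk=1 d=0 a=1 h=1 c=0 e=0 f=0
t2.Δ2 b=0 g=1 clk=1 d=0 a=0 h=1 c=0 e=0 f=0
t2.Δ3 b=0 g=0 clk=1 d=0 a=0 h=1 c=0 e=0 f=0
t2.Δ4 b=0 g=0 clk=1 d=0 a=0 h=0 c=0 e=0 f=0
t3.Δ0 b=0 g=0 clk=1 d=0 a=0 h=0 c=0 e=0 f=0
t3.Δ1 b=0 g=0 clk=0 d=0 a=0 h=0 c=0 e=0 f=0
t4.Δ0 b=0 g=0 clk=0 d=0 a=0 h=0 c=0 e=0 f=0
t4.Δ1 b=0 g=0 clk=1 d=0 a=0 h=0 c=1 e=0 f=0
t4.Δ2 b=1 g=1 clk=1 d=0 a=1 h=1 c=1 e=0 f=0
t5.Δ0 b=1 g=1 clk=1 d=0 a=1 h=1 c=1 e=0 f=0
t5.Δ1 b=1 g=1 clk=0 d=0 a=1 h=1 c=1 e=0 f=0
t6.Δ0 b=1 g=1 clk=0 d=0 a=1 h=1 c=1 e=0 f=0
t6.Δ1 b=1 g=1 clk=1 d=0 a=1 h=1 c=0 e=0 f=0
t6.Δ2 b=0 g=1 clk=1 d=0 a=0 h=1 c=0 e=0 f=0
t6.Δ3 b=0 g=0 clk=1 d=0 a=0 h=1 c=0 e=0 f=0
t6.Δ4 b=0 g=0 clk=1 d=0 a=0 h=0 c=0 e=0 f=0
t7.Δ0 b=0 g=0 clk=1 d=0 a=0 h=0 c=0 e=0 f=0
t7.Δ1 b=0 g=0 clk=0 d=0 a=0 h=0 c=0 e=0 f=0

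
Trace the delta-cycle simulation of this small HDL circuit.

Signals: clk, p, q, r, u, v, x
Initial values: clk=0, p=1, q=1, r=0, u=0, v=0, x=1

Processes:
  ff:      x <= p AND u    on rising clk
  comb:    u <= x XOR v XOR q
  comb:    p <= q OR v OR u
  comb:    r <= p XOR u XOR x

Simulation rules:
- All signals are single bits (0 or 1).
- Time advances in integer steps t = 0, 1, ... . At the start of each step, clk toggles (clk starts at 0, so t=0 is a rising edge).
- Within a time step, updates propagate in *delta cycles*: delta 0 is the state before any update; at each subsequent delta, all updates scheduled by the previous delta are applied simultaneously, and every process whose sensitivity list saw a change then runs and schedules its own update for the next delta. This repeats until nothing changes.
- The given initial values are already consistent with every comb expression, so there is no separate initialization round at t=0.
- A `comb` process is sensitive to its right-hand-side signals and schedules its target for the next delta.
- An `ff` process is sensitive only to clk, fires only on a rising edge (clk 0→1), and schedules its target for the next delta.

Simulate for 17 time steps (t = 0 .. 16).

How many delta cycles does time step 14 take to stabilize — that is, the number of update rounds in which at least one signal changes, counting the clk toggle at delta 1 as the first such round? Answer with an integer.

4

t=0 Δ0: u=0 r=0 p=1 v=0 x=1 clk=0 q=1
  Δ1: clk:0→1
  Δ2: x:1→0
  Δ3: u:0→1, r:0→1
  Δ4: r:1→0
  (4Δ to stable)
t=1 Δ0: u=1 r=0 p=1 v=0 x=0 clk=1 q=1
  Δ1: clk:1→0
  (1Δ to stable)
t=2 Δ0: u=1 r=0 p=1 v=0 x=0 clk=0 q=1
  Δ1: clk:0→1
  Δ2: x:0→1
  Δ3: u:1→0, r:0→1
  Δ4: r:1→0
  (4Δ to stable)
t=3 Δ0: u=0 r=0 p=1 v=0 x=1 clk=1 q=1
  Δ1: clk:1→0
  (1Δ to stable)
t=4 Δ0: u=0 r=0 p=1 v=0 x=1 clk=0 q=1
  Δ1: clk:0→1
  Δ2: x:1→0
  Δ3: u:0→1, r:0→1
  Δ4: r:1→0
  (4Δ to stable)
t=5 Δ0: u=1 r=0 p=1 v=0 x=0 clk=1 q=1
  Δ1: clk:1→0
  (1Δ to stable)
t=6 Δ0: u=1 r=0 p=1 v=0 x=0 clk=0 q=1
  Δ1: clk:0→1
  Δ2: x:0→1
  Δ3: u:1→0, r:0→1
  Δ4: r:1→0
  (4Δ to stable)
t=7 Δ0: u=0 r=0 p=1 v=0 x=1 clk=1 q=1
  Δ1: clk:1→0
  (1Δ to stable)
t=8 Δ0: u=0 r=0 p=1 v=0 x=1 clk=0 q=1
  Δ1: clk:0→1
  Δ2: x:1→0
  Δ3: u:0→1, r:0→1
  Δ4: r:1→0
  (4Δ to stable)
t=9 Δ0: u=1 r=0 p=1 v=0 x=0 clk=1 q=1
  Δ1: clk:1→0
  (1Δ to stable)
t=10 Δ0: u=1 r=0 p=1 v=0 x=0 clk=0 q=1
  Δ1: clk:0→1
  Δ2: x:0→1
  Δ3: u:1→0, r:0→1
  Δ4: r:1→0
  (4Δ to stable)
t=11 Δ0: u=0 r=0 p=1 v=0 x=1 clk=1 q=1
  Δ1: clk:1→0
  (1Δ to stable)
t=12 Δ0: u=0 r=0 p=1 v=0 x=1 clk=0 q=1
  Δ1: clk:0→1
  Δ2: x:1→0
  Δ3: u:0→1, r:0→1
  Δ4: r:1→0
  (4Δ to stable)
t=13 Δ0: u=1 r=0 p=1 v=0 x=0 clk=1 q=1
  Δ1: clk:1→0
  (1Δ to stable)
t=14 Δ0: u=1 r=0 p=1 v=0 x=0 clk=0 q=1
  Δ1: clk:0→1
  Δ2: x:0→1
  Δ3: u:1→0, r:0→1
  Δ4: r:1→0
  (4Δ to stable)
t=15 Δ0: u=0 r=0 p=1 v=0 x=1 clk=1 q=1
  Δ1: clk:1→0
  (1Δ to stable)
t=16 Δ0: u=0 r=0 p=1 v=0 x=1 clk=0 q=1
  Δ1: clk:0→1
  Δ2: x:1→0
  Δ3: u:0→1, r:0→1
  Δ4: r:1→0
  (4Δ to stable)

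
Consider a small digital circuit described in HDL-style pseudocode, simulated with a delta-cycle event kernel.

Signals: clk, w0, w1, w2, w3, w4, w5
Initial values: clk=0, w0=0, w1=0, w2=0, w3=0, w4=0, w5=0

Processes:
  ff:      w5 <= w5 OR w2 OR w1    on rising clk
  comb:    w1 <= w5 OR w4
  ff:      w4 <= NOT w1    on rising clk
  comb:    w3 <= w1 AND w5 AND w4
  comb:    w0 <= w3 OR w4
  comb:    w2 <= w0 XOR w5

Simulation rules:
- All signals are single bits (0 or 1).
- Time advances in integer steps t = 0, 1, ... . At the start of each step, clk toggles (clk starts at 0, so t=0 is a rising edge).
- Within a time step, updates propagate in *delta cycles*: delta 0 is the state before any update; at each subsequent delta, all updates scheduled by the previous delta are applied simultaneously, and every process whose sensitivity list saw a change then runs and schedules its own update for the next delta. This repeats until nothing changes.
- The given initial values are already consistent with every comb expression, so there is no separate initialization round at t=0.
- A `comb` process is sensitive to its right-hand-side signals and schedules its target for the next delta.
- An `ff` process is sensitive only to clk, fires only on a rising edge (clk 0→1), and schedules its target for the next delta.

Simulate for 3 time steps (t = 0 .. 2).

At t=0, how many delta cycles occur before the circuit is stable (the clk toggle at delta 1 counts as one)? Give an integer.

4

t=0 Δ0: w2=0 w3=0 clk=0 w4=0 w1=0 w0=0 w5=0
  Δ1: clk:0→1
  Δ2: w4:0→1
  Δ3: w1:0→1, w0:0→1
  Δ4: w2:0→1
  (4Δ to stable)
t=1 Δ0: w2=1 w3=0 clk=1 w4=1 w1=1 w0=1 w5=0
  Δ1: clk:1→0
  (1Δ to stable)
t=2 Δ0: w2=1 w3=0 clk=0 w4=1 w1=1 w0=1 w5=0
  Δ1: clk:0→1
  Δ2: w4:1→0, w5:0→1
  Δ3: w2:1→0, w0:1→0
  Δ4: w2:0→1
  (4Δ to stable)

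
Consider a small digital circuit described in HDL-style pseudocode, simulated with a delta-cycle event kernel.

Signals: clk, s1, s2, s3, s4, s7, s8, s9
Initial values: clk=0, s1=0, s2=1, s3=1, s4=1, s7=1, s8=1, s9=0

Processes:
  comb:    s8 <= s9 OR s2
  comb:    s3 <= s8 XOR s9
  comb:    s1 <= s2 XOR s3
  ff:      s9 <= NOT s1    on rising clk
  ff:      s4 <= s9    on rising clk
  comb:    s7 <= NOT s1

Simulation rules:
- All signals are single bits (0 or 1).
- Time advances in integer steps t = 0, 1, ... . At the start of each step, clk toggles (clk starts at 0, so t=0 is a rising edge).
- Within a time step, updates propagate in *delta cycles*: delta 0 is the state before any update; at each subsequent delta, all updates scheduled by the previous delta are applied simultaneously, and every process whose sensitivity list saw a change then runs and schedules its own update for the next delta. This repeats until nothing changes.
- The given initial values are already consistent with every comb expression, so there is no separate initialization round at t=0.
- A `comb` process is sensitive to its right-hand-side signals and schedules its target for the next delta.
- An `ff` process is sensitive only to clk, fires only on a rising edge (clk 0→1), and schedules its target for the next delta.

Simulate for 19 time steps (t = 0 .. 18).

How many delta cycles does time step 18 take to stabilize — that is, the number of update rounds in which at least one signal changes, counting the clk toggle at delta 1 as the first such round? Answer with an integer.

5

[bits: s4,s2,s1,s8,s7,s9,clk,s3]
t=0: Δ0=11011001 Δ1=11011011 Δ2=01011111 Δ3=01011110 Δ4=01111110 Δ5=01110110 | 5Δ
t=1: Δ0=01110110 Δ1=01110100 | 1Δ
t=2: Δ0=01110100 Δ1=01110110 Δ2=11110010 Δ3=11110011 Δ4=11010011 Δ5=11011011 | 5Δ
t=3: Δ0=11011011 Δ1=11011001 | 1Δ
t=4: Δ0=11011001 Δ1=11011011 Δ2=01011111 Δ3=01011110 Δ4=01111110 Δ5=01110110 | 5Δ
t=5: Δ0=01110110 Δ1=01110100 | 1Δ
t=6: Δ0=01110100 Δ1=01110110 Δ2=11110010 Δ3=11110011 Δ4=11010011 Δ5=11011011 | 5Δ
t=7: Δ0=11011011 Δ1=11011001 | 1Δ
t=8: Δ0=11011001 Δ1=11011011 Δ2=01011111 Δ3=01011110 Δ4=01111110 Δ5=01110110 | 5Δ
t=9: Δ0=01110110 Δ1=01110100 | 1Δ
t=10: Δ0=01110100 Δ1=01110110 Δ2=11110010 Δ3=11110011 Δ4=11010011 Δ5=11011011 | 5Δ
t=11: Δ0=11011011 Δ1=11011001 | 1Δ
t=12: Δ0=11011001 Δ1=11011011 Δ2=01011111 Δ3=01011110 Δ4=01111110 Δ5=01110110 | 5Δ
t=13: Δ0=01110110 Δ1=01110100 | 1Δ
t=14: Δ0=01110100 Δ1=01110110 Δ2=11110010 Δ3=11110011 Δ4=11010011 Δ5=11011011 | 5Δ
t=15: Δ0=11011011 Δ1=11011001 | 1Δ
t=16: Δ0=11011001 Δ1=11011011 Δ2=01011111 Δ3=01011110 Δ4=01111110 Δ5=01110110 | 5Δ
t=17: Δ0=01110110 Δ1=01110100 | 1Δ
t=18: Δ0=01110100 Δ1=01110110 Δ2=11110010 Δ3=11110011 Δ4=11010011 Δ5=11011011 | 5Δ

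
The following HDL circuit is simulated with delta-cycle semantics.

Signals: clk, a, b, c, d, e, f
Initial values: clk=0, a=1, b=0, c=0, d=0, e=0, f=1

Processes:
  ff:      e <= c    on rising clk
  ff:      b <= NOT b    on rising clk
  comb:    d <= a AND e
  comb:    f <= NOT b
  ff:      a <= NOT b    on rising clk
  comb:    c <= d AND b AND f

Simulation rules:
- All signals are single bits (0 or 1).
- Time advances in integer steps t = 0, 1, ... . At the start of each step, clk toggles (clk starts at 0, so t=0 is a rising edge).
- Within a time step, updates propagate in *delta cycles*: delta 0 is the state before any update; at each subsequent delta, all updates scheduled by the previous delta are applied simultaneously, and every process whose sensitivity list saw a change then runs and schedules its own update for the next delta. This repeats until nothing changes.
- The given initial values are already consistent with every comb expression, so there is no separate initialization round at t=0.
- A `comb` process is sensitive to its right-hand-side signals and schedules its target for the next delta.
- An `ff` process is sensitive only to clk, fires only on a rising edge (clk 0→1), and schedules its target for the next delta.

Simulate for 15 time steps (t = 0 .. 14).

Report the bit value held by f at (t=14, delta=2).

[bits: a,clk,f,e,d,c,b]
t=0: Δ0=1010000 Δ1=1110000 Δ2=1110001 Δ3=1100001 | 3Δ
t=1: Δ0=1100001 Δ1=1000001 | 1Δ
t=2: Δ0=1000001 Δ1=1100001 Δ2=0100000 Δ3=0110000 | 3Δ
t=3: Δ0=0110000 Δ1=0010000 | 1Δ
t=4: Δ0=0010000 Δ1=0110000 Δ2=1110001 Δ3=1100001 | 3Δ
t=5: Δ0=1100001 Δ1=1000001 | 1Δ
t=6: Δ0=1000001 Δ1=1100001 Δ2=0100000 Δ3=0110000 | 3Δ
t=7: Δ0=0110000 Δ1=0010000 | 1Δ
t=8: Δ0=0010000 Δ1=0110000 Δ2=1110001 Δ3=1100001 | 3Δ
t=9: Δ0=1100001 Δ1=1000001 | 1Δ
t=10: Δ0=1000001 Δ1=1100001 Δ2=0100000 Δ3=0110000 | 3Δ
t=11: Δ0=0110000 Δ1=0010000 | 1Δ
t=12: Δ0=0010000 Δ1=0110000 Δ2=1110001 Δ3=1100001 | 3Δ
t=13: Δ0=1100001 Δ1=1000001 | 1Δ
t=14: Δ0=1000001 Δ1=1100001 Δ2=0100000 Δ3=0110000 | 3Δ

0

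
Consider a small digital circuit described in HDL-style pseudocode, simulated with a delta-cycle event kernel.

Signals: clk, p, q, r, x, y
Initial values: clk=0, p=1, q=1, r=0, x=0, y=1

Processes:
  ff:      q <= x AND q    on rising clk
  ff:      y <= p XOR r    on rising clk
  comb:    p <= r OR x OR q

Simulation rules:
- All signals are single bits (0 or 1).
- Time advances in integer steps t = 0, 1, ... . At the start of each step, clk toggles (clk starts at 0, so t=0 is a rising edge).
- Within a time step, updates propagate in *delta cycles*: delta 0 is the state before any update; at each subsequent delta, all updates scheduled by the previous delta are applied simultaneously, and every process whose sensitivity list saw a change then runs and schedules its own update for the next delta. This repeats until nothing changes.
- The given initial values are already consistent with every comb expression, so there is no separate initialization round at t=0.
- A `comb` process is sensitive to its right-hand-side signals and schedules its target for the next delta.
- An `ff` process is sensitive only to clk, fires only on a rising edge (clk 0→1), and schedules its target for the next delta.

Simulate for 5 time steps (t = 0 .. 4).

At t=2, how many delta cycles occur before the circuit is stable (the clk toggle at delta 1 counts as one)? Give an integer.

t0.Δ0 p=1 clk=0 x=0 q=1 y=1 r=0
t0.Δ1 p=1 clk=1 x=0 q=1 y=1 r=0
t0.Δ2 p=1 clk=1 x=0 q=0 y=1 r=0
t0.Δ3 p=0 clk=1 x=0 q=0 y=1 r=0
t1.Δ0 p=0 clk=1 x=0 q=0 y=1 r=0
t1.Δ1 p=0 clk=0 x=0 q=0 y=1 r=0
t2.Δ0 p=0 clk=0 x=0 q=0 y=1 r=0
t2.Δ1 p=0 clk=1 x=0 q=0 y=1 r=0
t2.Δ2 p=0 clk=1 x=0 q=0 y=0 r=0
t3.Δ0 p=0 clk=1 x=0 q=0 y=0 r=0
t3.Δ1 p=0 clk=0 x=0 q=0 y=0 r=0
t4.Δ0 p=0 clk=0 x=0 q=0 y=0 r=0
t4.Δ1 p=0 clk=1 x=0 q=0 y=0 r=0

2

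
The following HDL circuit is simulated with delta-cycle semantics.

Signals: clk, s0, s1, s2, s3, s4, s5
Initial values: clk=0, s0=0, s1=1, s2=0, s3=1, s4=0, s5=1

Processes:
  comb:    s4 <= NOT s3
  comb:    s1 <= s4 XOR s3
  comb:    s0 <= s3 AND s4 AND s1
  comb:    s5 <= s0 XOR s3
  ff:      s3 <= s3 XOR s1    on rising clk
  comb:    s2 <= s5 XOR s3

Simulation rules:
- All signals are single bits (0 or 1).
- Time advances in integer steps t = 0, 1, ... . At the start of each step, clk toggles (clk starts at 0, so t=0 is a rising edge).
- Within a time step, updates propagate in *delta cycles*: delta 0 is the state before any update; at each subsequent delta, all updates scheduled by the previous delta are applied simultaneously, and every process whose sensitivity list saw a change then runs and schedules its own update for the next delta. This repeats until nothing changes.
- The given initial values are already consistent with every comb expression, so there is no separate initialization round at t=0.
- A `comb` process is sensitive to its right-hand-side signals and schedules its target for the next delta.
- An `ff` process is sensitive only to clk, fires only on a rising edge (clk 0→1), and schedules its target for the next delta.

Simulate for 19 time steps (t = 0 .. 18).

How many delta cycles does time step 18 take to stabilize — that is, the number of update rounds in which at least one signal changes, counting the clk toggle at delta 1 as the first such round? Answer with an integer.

t=0 Δ0: s4=0 s3=1 s1=1 s0=0 s2=0 clk=0 s5=1
  Δ1: clk:0→1
  Δ2: s3:1→0
  Δ3: s4:0→1, s1:1→0, s2:0→1, s5:1→0
  Δ4: s1:0→1, s2:1→0
  (4Δ to stable)
t=1 Δ0: s4=1 s3=0 s1=1 s0=0 s2=0 clk=1 s5=0
  Δ1: clk:1→0
  (1Δ to stable)
t=2 Δ0: s4=1 s3=0 s1=1 s0=0 s2=0 clk=0 s5=0
  Δ1: clk:0→1
  Δ2: s3:0→1
  Δ3: s4:1→0, s1:1→0, s0:0→1, s2:0→1, s5:0→1
  Δ4: s1:0→1, s0:1→0, s2:1→0, s5:1→0
  Δ5: s2:0→1, s5:0→1
  Δ6: s2:1→0
  (6Δ to stable)
t=3 Δ0: s4=0 s3=1 s1=1 s0=0 s2=0 clk=1 s5=1
  Δ1: clk:1→0
  (1Δ to stable)
t=4 Δ0: s4=0 s3=1 s1=1 s0=0 s2=0 clk=0 s5=1
  Δ1: clk:0→1
  Δ2: s3:1→0
  Δ3: s4:0→1, s1:1→0, s2:0→1, s5:1→0
  Δ4: s1:0→1, s2:1→0
  (4Δ to stable)
t=5 Δ0: s4=1 s3=0 s1=1 s0=0 s2=0 clk=1 s5=0
  Δ1: clk:1→0
  (1Δ to stable)
t=6 Δ0: s4=1 s3=0 s1=1 s0=0 s2=0 clk=0 s5=0
  Δ1: clk:0→1
  Δ2: s3:0→1
  Δ3: s4:1→0, s1:1→0, s0:0→1, s2:0→1, s5:0→1
  Δ4: s1:0→1, s0:1→0, s2:1→0, s5:1→0
  Δ5: s2:0→1, s5:0→1
  Δ6: s2:1→0
  (6Δ to stable)
t=7 Δ0: s4=0 s3=1 s1=1 s0=0 s2=0 clk=1 s5=1
  Δ1: clk:1→0
  (1Δ to stable)
t=8 Δ0: s4=0 s3=1 s1=1 s0=0 s2=0 clk=0 s5=1
  Δ1: clk:0→1
  Δ2: s3:1→0
  Δ3: s4:0→1, s1:1→0, s2:0→1, s5:1→0
  Δ4: s1:0→1, s2:1→0
  (4Δ to stable)
t=9 Δ0: s4=1 s3=0 s1=1 s0=0 s2=0 clk=1 s5=0
  Δ1: clk:1→0
  (1Δ to stable)
t=10 Δ0: s4=1 s3=0 s1=1 s0=0 s2=0 clk=0 s5=0
  Δ1: clk:0→1
  Δ2: s3:0→1
  Δ3: s4:1→0, s1:1→0, s0:0→1, s2:0→1, s5:0→1
  Δ4: s1:0→1, s0:1→0, s2:1→0, s5:1→0
  Δ5: s2:0→1, s5:0→1
  Δ6: s2:1→0
  (6Δ to stable)
t=11 Δ0: s4=0 s3=1 s1=1 s0=0 s2=0 clk=1 s5=1
  Δ1: clk:1→0
  (1Δ to stable)
t=12 Δ0: s4=0 s3=1 s1=1 s0=0 s2=0 clk=0 s5=1
  Δ1: clk:0→1
  Δ2: s3:1→0
  Δ3: s4:0→1, s1:1→0, s2:0→1, s5:1→0
  Δ4: s1:0→1, s2:1→0
  (4Δ to stable)
t=13 Δ0: s4=1 s3=0 s1=1 s0=0 s2=0 clk=1 s5=0
  Δ1: clk:1→0
  (1Δ to stable)
t=14 Δ0: s4=1 s3=0 s1=1 s0=0 s2=0 clk=0 s5=0
  Δ1: clk:0→1
  Δ2: s3:0→1
  Δ3: s4:1→0, s1:1→0, s0:0→1, s2:0→1, s5:0→1
  Δ4: s1:0→1, s0:1→0, s2:1→0, s5:1→0
  Δ5: s2:0→1, s5:0→1
  Δ6: s2:1→0
  (6Δ to stable)
t=15 Δ0: s4=0 s3=1 s1=1 s0=0 s2=0 clk=1 s5=1
  Δ1: clk:1→0
  (1Δ to stable)
t=16 Δ0: s4=0 s3=1 s1=1 s0=0 s2=0 clk=0 s5=1
  Δ1: clk:0→1
  Δ2: s3:1→0
  Δ3: s4:0→1, s1:1→0, s2:0→1, s5:1→0
  Δ4: s1:0→1, s2:1→0
  (4Δ to stable)
t=17 Δ0: s4=1 s3=0 s1=1 s0=0 s2=0 clk=1 s5=0
  Δ1: clk:1→0
  (1Δ to stable)
t=18 Δ0: s4=1 s3=0 s1=1 s0=0 s2=0 clk=0 s5=0
  Δ1: clk:0→1
  Δ2: s3:0→1
  Δ3: s4:1→0, s1:1→0, s0:0→1, s2:0→1, s5:0→1
  Δ4: s1:0→1, s0:1→0, s2:1→0, s5:1→0
  Δ5: s2:0→1, s5:0→1
  Δ6: s2:1→0
  (6Δ to stable)

6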